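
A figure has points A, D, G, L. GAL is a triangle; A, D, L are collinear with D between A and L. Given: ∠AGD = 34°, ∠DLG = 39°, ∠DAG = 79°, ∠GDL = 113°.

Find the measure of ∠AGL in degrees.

∠AGL = 62°

1. ∠ALG = 39°  [D on ray LA]
2. ∠GAL = 79°  [D on ray AL]
3. ∠AGL = 62°  [△GAL]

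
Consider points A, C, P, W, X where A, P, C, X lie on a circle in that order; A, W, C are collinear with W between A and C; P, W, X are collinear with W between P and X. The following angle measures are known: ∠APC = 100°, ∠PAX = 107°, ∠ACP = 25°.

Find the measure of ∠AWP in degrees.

1. ∠CAP = 55°  [△APC]
2. ∠AXP = 25°  [same arc AP]
3. ∠APX = 48°  [△APX]
4. ∠AWP = 77°  [△AWP]

∠AWP = 77°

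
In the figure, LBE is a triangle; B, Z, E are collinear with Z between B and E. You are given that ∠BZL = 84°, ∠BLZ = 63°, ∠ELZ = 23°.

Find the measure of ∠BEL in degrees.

1. ∠EZL = 96°  [linear pair at Z on BE]
2. ∠LEZ = 61°  [△LZE]
3. ∠BEL = 61°  [Z on ray EB]

∠BEL = 61°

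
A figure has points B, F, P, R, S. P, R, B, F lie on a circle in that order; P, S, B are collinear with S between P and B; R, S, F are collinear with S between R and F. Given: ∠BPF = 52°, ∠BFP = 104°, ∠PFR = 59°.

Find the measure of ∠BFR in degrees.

∠BFR = 45°

1. ∠FBP = 24°  [△PBF]
2. ∠FSP = 69°  [△PSF]
3. ∠BSF = 111°  [linear pair at S on PB]
4. ∠BFR = 45°  [△BSF]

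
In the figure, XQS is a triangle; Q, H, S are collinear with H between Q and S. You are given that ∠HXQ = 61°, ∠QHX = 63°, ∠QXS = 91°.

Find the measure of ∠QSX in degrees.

1. ∠HQX = 56°  [△XQH]
2. ∠SQX = 56°  [H on ray QS]
3. ∠QSX = 33°  [△XQS]

∠QSX = 33°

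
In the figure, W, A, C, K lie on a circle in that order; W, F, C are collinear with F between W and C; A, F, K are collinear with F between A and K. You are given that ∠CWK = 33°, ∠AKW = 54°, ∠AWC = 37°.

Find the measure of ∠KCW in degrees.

1. ∠KFW = 93°  [△WFK]
2. ∠AKC = 37°  [same arc AC]
3. ∠CFK = 87°  [linear pair at F on WC]
4. ∠KCW = 56°  [△CFK]

∠KCW = 56°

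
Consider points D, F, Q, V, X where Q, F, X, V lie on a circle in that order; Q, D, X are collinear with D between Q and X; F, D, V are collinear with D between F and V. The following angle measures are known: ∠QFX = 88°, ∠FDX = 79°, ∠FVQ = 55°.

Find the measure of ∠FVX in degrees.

1. ∠QVX = 92°  [cyclic QFXV, opposite ∠F+∠V]
2. ∠QDV = 79°  [vertical angles at D]
3. ∠VQX = 46°  [△QDV]
4. ∠QXV = 42°  [△QXV]
5. ∠VDX = 101°  [linear pair at D on QX]
6. ∠FVX = 37°  [△XDV]

∠FVX = 37°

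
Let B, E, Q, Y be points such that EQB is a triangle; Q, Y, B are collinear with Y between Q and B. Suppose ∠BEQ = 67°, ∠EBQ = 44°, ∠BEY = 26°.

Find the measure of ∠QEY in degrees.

∠QEY = 41°

1. ∠BQE = 69°  [△EQB]
2. ∠EBY = 44°  [Y on ray BQ]
3. ∠BYE = 110°  [△EYB]
4. ∠EQY = 69°  [Y on ray QB]
5. ∠EYQ = 70°  [linear pair at Y on QB]
6. ∠QEY = 41°  [△EQY]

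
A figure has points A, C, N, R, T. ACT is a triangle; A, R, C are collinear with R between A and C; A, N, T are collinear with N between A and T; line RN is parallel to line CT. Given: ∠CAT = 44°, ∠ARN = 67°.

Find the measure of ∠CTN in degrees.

1. ∠NAR = 44°  [R on AC, N on AT]
2. ∠ANR = 69°  [△ARN]
3. ∠RNT = 111°  [linear pair at N on AT]
4. ∠CTN = 69°  [RN∥CT, co-interior at T–N]

∠CTN = 69°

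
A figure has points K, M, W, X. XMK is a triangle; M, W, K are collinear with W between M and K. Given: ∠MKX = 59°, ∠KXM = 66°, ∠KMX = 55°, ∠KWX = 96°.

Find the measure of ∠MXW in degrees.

∠MXW = 41°

1. ∠WMX = 55°  [W on ray MK]
2. ∠MWX = 84°  [linear pair at W on MK]
3. ∠MXW = 41°  [△XMW]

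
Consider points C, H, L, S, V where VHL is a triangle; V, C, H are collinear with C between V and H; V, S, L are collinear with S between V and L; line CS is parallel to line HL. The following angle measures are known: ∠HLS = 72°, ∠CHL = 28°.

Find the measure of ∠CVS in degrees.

1. ∠HLV = 72°  [S on ray LV]
2. ∠LHV = 28°  [C on ray HV]
3. ∠HVL = 80°  [△VHL]
4. ∠CVS = 80°  [C on VH, S on VL]

∠CVS = 80°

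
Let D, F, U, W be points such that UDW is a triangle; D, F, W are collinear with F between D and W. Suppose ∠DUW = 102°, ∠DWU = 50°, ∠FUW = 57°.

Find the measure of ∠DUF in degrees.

1. ∠UDW = 28°  [△UDW]
2. ∠FWU = 50°  [F on ray WD]
3. ∠UFW = 73°  [△UFW]
4. ∠FDU = 28°  [F on ray DW]
5. ∠DFU = 107°  [linear pair at F on DW]
6. ∠DUF = 45°  [△UDF]

∠DUF = 45°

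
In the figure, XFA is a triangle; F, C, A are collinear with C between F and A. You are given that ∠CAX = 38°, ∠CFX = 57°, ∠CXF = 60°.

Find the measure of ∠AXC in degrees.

1. ∠FCX = 63°  [△XFC]
2. ∠ACX = 117°  [linear pair at C on FA]
3. ∠AXC = 25°  [△XCA]

∠AXC = 25°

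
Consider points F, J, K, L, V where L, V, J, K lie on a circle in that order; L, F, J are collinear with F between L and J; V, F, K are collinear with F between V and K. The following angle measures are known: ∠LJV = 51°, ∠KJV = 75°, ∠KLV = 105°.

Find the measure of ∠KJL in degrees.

1. ∠LKV = 51°  [same arc LV]
2. ∠KVL = 24°  [△LVK]
3. ∠KJL = 24°  [same arc LK]

∠KJL = 24°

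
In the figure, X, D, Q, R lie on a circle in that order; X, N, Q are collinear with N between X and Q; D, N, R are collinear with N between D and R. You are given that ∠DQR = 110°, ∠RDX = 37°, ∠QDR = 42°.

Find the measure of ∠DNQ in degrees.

1. ∠DXR = 70°  [cyclic XDQR, opposite ∠X+∠Q]
2. ∠DRX = 73°  [△XDR]
3. ∠DQX = 73°  [same arc XD]
4. ∠DNQ = 65°  [△DNQ]

∠DNQ = 65°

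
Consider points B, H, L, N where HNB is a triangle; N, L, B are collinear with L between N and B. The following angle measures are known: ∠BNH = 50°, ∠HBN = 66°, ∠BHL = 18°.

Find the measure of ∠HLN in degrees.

∠HLN = 84°

1. ∠HBL = 66°  [L on ray BN]
2. ∠BLH = 96°  [△HLB]
3. ∠HLN = 84°  [linear pair at L on NB]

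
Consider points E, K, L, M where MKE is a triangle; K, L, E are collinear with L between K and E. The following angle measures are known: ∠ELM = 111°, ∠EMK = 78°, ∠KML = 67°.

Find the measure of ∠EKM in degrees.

∠EKM = 44°

1. ∠KLM = 69°  [linear pair at L on KE]
2. ∠LKM = 44°  [△MKL]
3. ∠EKM = 44°  [L on ray KE]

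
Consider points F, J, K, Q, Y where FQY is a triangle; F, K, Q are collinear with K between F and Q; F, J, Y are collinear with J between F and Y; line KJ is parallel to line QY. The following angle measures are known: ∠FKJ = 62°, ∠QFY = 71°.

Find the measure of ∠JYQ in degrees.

1. ∠FQY = 62°  [KJ∥QY, corresponding at K]
2. ∠FYQ = 47°  [△FQY]
3. ∠JYQ = 47°  [J on ray YF]

∠JYQ = 47°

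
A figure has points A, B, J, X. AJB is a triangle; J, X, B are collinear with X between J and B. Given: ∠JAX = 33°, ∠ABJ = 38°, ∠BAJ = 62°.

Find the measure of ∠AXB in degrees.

∠AXB = 113°

1. ∠AJB = 80°  [△AJB]
2. ∠AJX = 80°  [X on ray JB]
3. ∠AXJ = 67°  [△AJX]
4. ∠AXB = 113°  [linear pair at X on JB]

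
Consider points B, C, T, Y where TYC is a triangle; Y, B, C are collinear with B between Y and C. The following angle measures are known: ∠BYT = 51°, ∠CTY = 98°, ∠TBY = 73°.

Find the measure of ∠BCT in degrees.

1. ∠CYT = 51°  [B on ray YC]
2. ∠TCY = 31°  [△TYC]
3. ∠BCT = 31°  [B on ray CY]

∠BCT = 31°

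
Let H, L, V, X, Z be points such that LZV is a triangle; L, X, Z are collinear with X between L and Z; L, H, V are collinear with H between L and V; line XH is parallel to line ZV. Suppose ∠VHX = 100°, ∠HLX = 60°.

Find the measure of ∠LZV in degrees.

∠LZV = 40°

1. ∠LHX = 80°  [linear pair at H on LV]
2. ∠HXL = 40°  [△LXH]
3. ∠LZV = 40°  [XH∥ZV, corresponding at X]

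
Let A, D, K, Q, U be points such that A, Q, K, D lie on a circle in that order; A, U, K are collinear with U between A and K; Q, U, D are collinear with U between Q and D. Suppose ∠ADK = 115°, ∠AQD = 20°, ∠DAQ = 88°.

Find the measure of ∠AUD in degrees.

1. ∠AKD = 20°  [same arc AD]
2. ∠ADQ = 72°  [△AQD]
3. ∠DAK = 45°  [△AKD]
4. ∠AUD = 63°  [△AUD]

∠AUD = 63°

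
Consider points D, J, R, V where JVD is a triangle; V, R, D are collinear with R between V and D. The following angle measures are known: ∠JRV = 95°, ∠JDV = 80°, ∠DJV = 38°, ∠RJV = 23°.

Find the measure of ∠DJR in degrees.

∠DJR = 15°

1. ∠DRJ = 85°  [linear pair at R on VD]
2. ∠JDR = 80°  [R on ray DV]
3. ∠DJR = 15°  [△JRD]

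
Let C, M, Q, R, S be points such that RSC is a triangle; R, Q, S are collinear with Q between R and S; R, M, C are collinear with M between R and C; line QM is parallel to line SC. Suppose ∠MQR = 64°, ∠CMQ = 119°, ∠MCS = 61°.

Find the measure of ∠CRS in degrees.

∠CRS = 55°

1. ∠CSR = 64°  [QM∥SC, corresponding at Q]
2. ∠RCS = 61°  [M on ray CR]
3. ∠CRS = 55°  [△RSC]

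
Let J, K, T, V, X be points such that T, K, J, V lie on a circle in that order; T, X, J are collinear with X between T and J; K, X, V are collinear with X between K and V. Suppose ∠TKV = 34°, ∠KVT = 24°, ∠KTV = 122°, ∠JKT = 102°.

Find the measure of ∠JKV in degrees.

1. ∠TJV = 34°  [same arc TV]
2. ∠JVT = 78°  [cyclic TKJV, opposite ∠K+∠V]
3. ∠JTV = 68°  [△TJV]
4. ∠JKV = 68°  [same arc JV]

∠JKV = 68°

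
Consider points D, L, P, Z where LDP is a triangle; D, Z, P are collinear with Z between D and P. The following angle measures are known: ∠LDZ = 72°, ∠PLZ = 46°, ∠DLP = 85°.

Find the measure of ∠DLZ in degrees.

1. ∠LDP = 72°  [Z on ray DP]
2. ∠DPL = 23°  [△LDP]
3. ∠LPZ = 23°  [Z on ray PD]
4. ∠LZP = 111°  [△LZP]
5. ∠DZL = 69°  [linear pair at Z on DP]
6. ∠DLZ = 39°  [△LDZ]

∠DLZ = 39°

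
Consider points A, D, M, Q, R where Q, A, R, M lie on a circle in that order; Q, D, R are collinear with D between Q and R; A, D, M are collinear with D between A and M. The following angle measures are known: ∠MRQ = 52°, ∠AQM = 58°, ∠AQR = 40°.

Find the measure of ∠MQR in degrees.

∠MQR = 18°

1. ∠ARM = 122°  [cyclic QARM, opposite ∠Q+∠R]
2. ∠AMR = 40°  [same arc AR]
3. ∠MAR = 18°  [△ARM]
4. ∠MQR = 18°  [same arc RM]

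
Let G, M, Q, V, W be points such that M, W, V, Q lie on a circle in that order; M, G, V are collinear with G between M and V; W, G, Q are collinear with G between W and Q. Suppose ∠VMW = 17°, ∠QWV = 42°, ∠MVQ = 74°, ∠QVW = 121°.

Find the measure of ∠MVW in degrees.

∠MVW = 47°

1. ∠MWQ = 74°  [same arc MQ]
2. ∠QMW = 59°  [cyclic MWVQ, opposite ∠M+∠V]
3. ∠MQW = 47°  [△MWQ]
4. ∠MVW = 47°  [same arc MW]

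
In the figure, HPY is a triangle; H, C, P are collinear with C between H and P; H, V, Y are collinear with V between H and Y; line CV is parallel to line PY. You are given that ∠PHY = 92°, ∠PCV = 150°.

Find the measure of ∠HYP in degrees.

∠HYP = 58°

1. ∠CHV = 92°  [C on HP, V on HY]
2. ∠HCV = 30°  [linear pair at C on HP]
3. ∠CVH = 58°  [△HCV]
4. ∠HYP = 58°  [CV∥PY, corresponding at V]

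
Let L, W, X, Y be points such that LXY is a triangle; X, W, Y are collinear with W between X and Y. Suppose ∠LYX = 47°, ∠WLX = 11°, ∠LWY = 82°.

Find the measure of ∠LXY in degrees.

1. ∠LWX = 98°  [linear pair at W on XY]
2. ∠LXW = 71°  [△LXW]
3. ∠LXY = 71°  [W on ray XY]

∠LXY = 71°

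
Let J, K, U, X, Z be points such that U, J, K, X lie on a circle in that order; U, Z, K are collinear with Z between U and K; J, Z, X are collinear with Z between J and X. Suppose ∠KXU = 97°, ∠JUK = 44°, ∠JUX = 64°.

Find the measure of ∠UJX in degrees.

∠UJX = 63°

1. ∠KJU = 83°  [cyclic UJKX, opposite ∠J+∠X]
2. ∠JKU = 53°  [△UJK]
3. ∠JXU = 53°  [same arc UJ]
4. ∠UJX = 63°  [△UJX]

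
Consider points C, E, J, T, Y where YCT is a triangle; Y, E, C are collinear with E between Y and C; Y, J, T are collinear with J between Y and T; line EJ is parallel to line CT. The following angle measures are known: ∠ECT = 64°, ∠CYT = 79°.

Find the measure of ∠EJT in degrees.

∠EJT = 143°

1. ∠TCY = 64°  [E on ray CY]
2. ∠CTY = 37°  [△YCT]
3. ∠EJY = 37°  [EJ∥CT, corresponding at J]
4. ∠EJT = 143°  [linear pair at J on YT]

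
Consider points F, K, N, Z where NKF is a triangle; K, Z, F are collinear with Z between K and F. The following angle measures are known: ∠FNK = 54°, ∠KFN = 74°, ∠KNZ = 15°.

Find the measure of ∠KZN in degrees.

∠KZN = 113°

1. ∠FKN = 52°  [△NKF]
2. ∠NKZ = 52°  [Z on ray KF]
3. ∠KZN = 113°  [△NKZ]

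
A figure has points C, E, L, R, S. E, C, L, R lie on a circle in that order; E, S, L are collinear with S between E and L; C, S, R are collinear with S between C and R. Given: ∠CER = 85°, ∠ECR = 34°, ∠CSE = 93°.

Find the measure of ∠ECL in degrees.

1. ∠CRE = 61°  [△ECR]
2. ∠CEL = 53°  [△ESC]
3. ∠CLE = 61°  [same arc EC]
4. ∠ECL = 66°  [△ECL]

∠ECL = 66°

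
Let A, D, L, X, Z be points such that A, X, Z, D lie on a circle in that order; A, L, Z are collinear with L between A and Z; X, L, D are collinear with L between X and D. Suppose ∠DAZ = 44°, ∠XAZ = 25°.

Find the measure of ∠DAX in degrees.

∠DAX = 69°

1. ∠DXZ = 44°  [same arc ZD]
2. ∠XDZ = 25°  [same arc XZ]
3. ∠DZX = 111°  [△XZD]
4. ∠DAX = 69°  [cyclic AXZD, opposite ∠A+∠Z]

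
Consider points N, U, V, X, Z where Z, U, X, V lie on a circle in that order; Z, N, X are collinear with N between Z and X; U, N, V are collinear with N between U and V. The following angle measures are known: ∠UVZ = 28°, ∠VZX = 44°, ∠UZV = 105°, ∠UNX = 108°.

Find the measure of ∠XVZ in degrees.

1. ∠VUZ = 47°  [△ZUV]
2. ∠VXZ = 47°  [same arc ZV]
3. ∠XVZ = 89°  [△ZXV]

∠XVZ = 89°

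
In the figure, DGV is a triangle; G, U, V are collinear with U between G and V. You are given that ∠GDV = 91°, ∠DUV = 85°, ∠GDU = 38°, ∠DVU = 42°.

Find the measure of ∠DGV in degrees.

∠DGV = 47°

1. ∠DUG = 95°  [linear pair at U on GV]
2. ∠DGU = 47°  [△DGU]
3. ∠DGV = 47°  [U on ray GV]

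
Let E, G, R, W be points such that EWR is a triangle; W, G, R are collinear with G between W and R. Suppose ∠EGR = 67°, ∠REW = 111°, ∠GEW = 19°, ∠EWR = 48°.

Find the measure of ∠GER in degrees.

1. ∠ERW = 21°  [△EWR]
2. ∠ERG = 21°  [G on ray RW]
3. ∠GER = 92°  [△EGR]

∠GER = 92°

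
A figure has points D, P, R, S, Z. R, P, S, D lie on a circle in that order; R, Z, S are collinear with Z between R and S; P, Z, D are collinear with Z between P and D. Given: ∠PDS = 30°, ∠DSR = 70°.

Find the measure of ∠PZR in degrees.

∠PZR = 80°

1. ∠PRS = 30°  [same arc PS]
2. ∠DPR = 70°  [same arc RD]
3. ∠PZR = 80°  [△RZP]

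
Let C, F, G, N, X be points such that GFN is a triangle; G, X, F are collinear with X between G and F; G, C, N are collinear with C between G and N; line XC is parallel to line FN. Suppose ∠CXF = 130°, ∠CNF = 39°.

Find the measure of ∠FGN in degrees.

∠FGN = 91°

1. ∠CXG = 50°  [linear pair at X on GF]
2. ∠FNG = 39°  [C on ray NG]
3. ∠GFN = 50°  [XC∥FN, corresponding at X]
4. ∠FGN = 91°  [△GFN]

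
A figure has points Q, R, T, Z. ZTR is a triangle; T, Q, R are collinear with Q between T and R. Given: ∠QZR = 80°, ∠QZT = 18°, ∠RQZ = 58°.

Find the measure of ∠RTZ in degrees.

∠RTZ = 40°

1. ∠TQZ = 122°  [linear pair at Q on TR]
2. ∠QTZ = 40°  [△ZTQ]
3. ∠RTZ = 40°  [Q on ray TR]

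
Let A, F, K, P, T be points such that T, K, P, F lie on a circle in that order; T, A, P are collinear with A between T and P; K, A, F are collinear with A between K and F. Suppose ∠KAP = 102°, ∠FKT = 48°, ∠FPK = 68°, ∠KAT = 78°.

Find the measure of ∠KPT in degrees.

1. ∠FTK = 112°  [cyclic TKPF, opposite ∠T+∠P]
2. ∠KFT = 20°  [△TKF]
3. ∠KPT = 20°  [same arc TK]

∠KPT = 20°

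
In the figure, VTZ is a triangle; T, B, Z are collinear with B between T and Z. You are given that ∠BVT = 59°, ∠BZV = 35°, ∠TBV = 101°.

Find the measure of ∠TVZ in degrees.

1. ∠BTV = 20°  [△VTB]
2. ∠TZV = 35°  [B on ray ZT]
3. ∠VTZ = 20°  [B on ray TZ]
4. ∠TVZ = 125°  [△VTZ]

∠TVZ = 125°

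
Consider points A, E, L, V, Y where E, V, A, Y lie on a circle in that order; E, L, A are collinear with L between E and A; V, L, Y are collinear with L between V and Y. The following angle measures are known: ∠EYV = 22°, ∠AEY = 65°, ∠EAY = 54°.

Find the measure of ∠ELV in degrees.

∠ELV = 87°

1. ∠EAV = 22°  [same arc EV]
2. ∠AVY = 65°  [same arc AY]
3. ∠ALV = 93°  [△VLA]
4. ∠ELV = 87°  [linear pair at L on EA]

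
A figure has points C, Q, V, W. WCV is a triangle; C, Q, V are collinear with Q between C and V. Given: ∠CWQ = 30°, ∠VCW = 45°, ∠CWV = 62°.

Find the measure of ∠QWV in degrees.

∠QWV = 32°

1. ∠CVW = 73°  [△WCV]
2. ∠QCW = 45°  [Q on ray CV]
3. ∠QVW = 73°  [Q on ray VC]
4. ∠CQW = 105°  [△WCQ]
5. ∠VQW = 75°  [linear pair at Q on CV]
6. ∠QWV = 32°  [△WQV]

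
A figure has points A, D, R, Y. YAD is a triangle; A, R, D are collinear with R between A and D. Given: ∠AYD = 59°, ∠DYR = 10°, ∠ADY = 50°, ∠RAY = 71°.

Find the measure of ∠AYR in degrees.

1. ∠RDY = 50°  [R on ray DA]
2. ∠DRY = 120°  [△YRD]
3. ∠ARY = 60°  [linear pair at R on AD]
4. ∠AYR = 49°  [△YAR]

∠AYR = 49°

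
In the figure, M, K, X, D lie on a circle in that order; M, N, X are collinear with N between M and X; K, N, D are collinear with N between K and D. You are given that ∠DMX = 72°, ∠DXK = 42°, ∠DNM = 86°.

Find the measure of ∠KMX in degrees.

∠KMX = 66°

1. ∠DKX = 72°  [same arc XD]
2. ∠KDX = 66°  [△KXD]
3. ∠KMX = 66°  [same arc KX]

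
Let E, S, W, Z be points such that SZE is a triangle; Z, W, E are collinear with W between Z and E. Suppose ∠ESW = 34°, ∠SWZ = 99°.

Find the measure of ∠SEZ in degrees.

∠SEZ = 65°

1. ∠EWS = 81°  [linear pair at W on ZE]
2. ∠SEW = 65°  [△SWE]
3. ∠SEZ = 65°  [W on ray EZ]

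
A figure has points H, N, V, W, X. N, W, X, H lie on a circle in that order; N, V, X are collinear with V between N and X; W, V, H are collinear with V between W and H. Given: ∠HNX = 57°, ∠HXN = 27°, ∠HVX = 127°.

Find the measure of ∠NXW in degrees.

∠NXW = 70°

1. ∠NHX = 96°  [△NXH]
2. ∠HWN = 27°  [same arc NH]
3. ∠NVW = 127°  [vertical angles at V]
4. ∠NWX = 84°  [cyclic NWXH, opposite ∠W+∠H]
5. ∠WNX = 26°  [△NVW]
6. ∠NXW = 70°  [△NWX]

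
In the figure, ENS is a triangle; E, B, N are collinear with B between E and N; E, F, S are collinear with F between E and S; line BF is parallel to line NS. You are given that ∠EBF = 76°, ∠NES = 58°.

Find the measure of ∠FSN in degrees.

∠FSN = 46°

1. ∠ENS = 76°  [BF∥NS, corresponding at B]
2. ∠ESN = 46°  [△ENS]
3. ∠FSN = 46°  [F on ray SE]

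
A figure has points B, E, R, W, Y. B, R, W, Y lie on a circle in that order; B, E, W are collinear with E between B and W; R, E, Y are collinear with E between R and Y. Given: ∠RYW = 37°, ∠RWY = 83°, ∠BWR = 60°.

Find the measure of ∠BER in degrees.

1. ∠WRY = 60°  [△RWY]
2. ∠REW = 60°  [△REW]
3. ∠BER = 120°  [linear pair at E on BW]

∠BER = 120°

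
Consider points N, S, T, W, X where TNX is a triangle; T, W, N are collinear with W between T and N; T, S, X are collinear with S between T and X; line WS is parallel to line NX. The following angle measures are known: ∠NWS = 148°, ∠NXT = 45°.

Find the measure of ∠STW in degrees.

1. ∠SWT = 32°  [linear pair at W on TN]
2. ∠TSW = 45°  [WS∥NX, corresponding at S]
3. ∠STW = 103°  [△TWS]

∠STW = 103°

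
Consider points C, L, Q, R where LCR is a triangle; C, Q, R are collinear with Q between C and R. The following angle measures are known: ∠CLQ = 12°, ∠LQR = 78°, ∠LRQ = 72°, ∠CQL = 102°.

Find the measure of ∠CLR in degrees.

∠CLR = 42°

1. ∠LCQ = 66°  [△LCQ]
2. ∠CRL = 72°  [Q on ray RC]
3. ∠LCR = 66°  [Q on ray CR]
4. ∠CLR = 42°  [△LCR]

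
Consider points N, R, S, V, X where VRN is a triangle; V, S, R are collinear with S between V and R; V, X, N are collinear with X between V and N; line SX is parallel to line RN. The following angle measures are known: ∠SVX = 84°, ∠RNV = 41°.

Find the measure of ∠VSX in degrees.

∠VSX = 55°

1. ∠NVR = 84°  [S on VR, X on VN]
2. ∠NRV = 55°  [△VRN]
3. ∠VSX = 55°  [SX∥RN, corresponding at S]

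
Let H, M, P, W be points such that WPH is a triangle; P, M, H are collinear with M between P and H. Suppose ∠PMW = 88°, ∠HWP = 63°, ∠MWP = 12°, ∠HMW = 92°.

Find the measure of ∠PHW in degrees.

∠PHW = 37°

1. ∠MPW = 80°  [△WPM]
2. ∠HPW = 80°  [M on ray PH]
3. ∠PHW = 37°  [△WPH]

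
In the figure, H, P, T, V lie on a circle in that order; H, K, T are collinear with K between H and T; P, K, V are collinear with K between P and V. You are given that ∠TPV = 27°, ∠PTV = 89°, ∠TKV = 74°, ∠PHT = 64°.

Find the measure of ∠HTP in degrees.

1. ∠THV = 27°  [same arc TV]
2. ∠HKV = 106°  [linear pair at K on HT]
3. ∠HVP = 47°  [△HKV]
4. ∠HTP = 47°  [same arc HP]

∠HTP = 47°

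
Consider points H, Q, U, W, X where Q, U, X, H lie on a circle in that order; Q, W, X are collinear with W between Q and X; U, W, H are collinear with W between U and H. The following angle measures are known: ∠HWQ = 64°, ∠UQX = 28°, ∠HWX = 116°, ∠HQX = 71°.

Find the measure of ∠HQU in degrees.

1. ∠UHX = 28°  [same arc UX]
2. ∠HUX = 71°  [same arc XH]
3. ∠HXU = 81°  [△UXH]
4. ∠HQU = 99°  [cyclic QUXH, opposite ∠Q+∠X]

∠HQU = 99°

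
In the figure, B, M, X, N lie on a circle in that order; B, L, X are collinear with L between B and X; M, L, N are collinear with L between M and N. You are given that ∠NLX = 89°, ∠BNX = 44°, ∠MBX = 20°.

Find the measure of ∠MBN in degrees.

∠MBN = 85°

1. ∠BLM = 89°  [vertical angles at L]
2. ∠BMX = 136°  [cyclic BMXN, opposite ∠M+∠N]
3. ∠BXM = 24°  [△BMX]
4. ∠BMN = 71°  [△BLM]
5. ∠BNM = 24°  [same arc BM]
6. ∠MBN = 85°  [△BMN]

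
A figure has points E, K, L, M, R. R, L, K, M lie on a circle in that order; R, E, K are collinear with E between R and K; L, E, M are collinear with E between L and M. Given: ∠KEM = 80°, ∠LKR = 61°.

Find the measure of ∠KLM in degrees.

1. ∠LER = 80°  [vertical angles at E]
2. ∠KEL = 100°  [linear pair at E on RK]
3. ∠KLM = 19°  [△LEK]

∠KLM = 19°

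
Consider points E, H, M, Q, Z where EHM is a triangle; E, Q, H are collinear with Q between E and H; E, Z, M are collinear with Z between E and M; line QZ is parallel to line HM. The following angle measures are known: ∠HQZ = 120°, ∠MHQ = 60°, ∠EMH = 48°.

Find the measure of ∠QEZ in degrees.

1. ∠EQZ = 60°  [linear pair at Q on EH]
2. ∠EZQ = 48°  [QZ∥HM, corresponding at Z]
3. ∠QEZ = 72°  [△EQZ]

∠QEZ = 72°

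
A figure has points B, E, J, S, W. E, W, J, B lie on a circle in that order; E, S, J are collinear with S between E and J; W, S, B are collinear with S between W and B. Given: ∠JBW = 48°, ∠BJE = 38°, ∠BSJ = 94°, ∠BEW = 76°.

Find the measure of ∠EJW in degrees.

∠EJW = 66°

1. ∠BWE = 38°  [same arc EB]
2. ∠EBW = 66°  [△EWB]
3. ∠EJW = 66°  [same arc EW]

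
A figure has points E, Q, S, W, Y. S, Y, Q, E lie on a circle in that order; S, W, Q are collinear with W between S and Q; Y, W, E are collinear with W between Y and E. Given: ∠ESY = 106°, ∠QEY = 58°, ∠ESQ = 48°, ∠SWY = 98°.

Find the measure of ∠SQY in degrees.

1. ∠EQY = 74°  [cyclic SYQE, opposite ∠S+∠Q]
2. ∠EYQ = 48°  [△YQE]
3. ∠QWY = 82°  [linear pair at W on SQ]
4. ∠SQY = 50°  [△YWQ]

∠SQY = 50°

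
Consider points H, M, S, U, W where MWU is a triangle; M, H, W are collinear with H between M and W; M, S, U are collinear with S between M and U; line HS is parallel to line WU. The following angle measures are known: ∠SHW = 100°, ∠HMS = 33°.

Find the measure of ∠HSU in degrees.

1. ∠MHS = 80°  [linear pair at H on MW]
2. ∠HSM = 67°  [△MHS]
3. ∠HSU = 113°  [linear pair at S on MU]

∠HSU = 113°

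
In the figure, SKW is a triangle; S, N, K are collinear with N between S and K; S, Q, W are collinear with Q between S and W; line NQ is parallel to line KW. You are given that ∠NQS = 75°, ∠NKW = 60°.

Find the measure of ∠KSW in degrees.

1. ∠KWS = 75°  [NQ∥KW, corresponding at Q]
2. ∠SKW = 60°  [N on ray KS]
3. ∠KSW = 45°  [△SKW]

∠KSW = 45°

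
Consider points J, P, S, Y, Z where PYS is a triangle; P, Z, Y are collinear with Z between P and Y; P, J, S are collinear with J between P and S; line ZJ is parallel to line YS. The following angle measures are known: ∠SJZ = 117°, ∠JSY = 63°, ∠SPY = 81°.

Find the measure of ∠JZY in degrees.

∠JZY = 144°

1. ∠PJZ = 63°  [linear pair at J on PS]
2. ∠JPZ = 81°  [Z on PY, J on PS]
3. ∠JZP = 36°  [△PZJ]
4. ∠JZY = 144°  [linear pair at Z on PY]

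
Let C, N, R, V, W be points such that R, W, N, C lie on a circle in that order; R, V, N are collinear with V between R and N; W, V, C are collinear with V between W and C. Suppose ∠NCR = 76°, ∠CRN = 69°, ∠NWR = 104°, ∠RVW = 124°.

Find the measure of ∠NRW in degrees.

1. ∠CNR = 35°  [△RNC]
2. ∠CWR = 35°  [same arc RC]
3. ∠NRW = 21°  [△RVW]

∠NRW = 21°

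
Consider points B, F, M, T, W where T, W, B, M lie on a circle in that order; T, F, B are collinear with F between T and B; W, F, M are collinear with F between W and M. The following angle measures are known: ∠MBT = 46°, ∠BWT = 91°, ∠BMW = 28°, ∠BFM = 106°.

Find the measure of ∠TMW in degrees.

1. ∠BMT = 89°  [cyclic TWBM, opposite ∠W+∠M]
2. ∠MFT = 74°  [linear pair at F on TB]
3. ∠BTM = 45°  [△TBM]
4. ∠TMW = 61°  [△TFM]

∠TMW = 61°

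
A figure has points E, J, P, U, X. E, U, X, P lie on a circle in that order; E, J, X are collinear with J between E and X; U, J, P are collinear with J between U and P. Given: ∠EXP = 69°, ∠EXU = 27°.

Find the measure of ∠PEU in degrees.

1. ∠EUP = 69°  [same arc EP]
2. ∠EPU = 27°  [same arc EU]
3. ∠PEU = 84°  [△EUP]

∠PEU = 84°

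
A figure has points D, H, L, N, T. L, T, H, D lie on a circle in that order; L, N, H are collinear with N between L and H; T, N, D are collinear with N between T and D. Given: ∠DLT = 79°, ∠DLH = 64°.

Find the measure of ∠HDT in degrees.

∠HDT = 15°

1. ∠DHT = 101°  [cyclic LTHD, opposite ∠L+∠H]
2. ∠DTH = 64°  [same arc HD]
3. ∠HDT = 15°  [△THD]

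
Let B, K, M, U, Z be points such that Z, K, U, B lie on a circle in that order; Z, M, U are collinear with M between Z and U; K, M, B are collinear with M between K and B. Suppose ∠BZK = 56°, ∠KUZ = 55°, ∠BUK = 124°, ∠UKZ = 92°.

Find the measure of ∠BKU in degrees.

∠BKU = 23°

1. ∠KZU = 33°  [△ZKU]
2. ∠KBU = 33°  [same arc KU]
3. ∠BKU = 23°  [△KUB]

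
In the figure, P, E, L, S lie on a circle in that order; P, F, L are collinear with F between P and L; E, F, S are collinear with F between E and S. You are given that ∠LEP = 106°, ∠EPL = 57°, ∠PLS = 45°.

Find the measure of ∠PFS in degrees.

1. ∠LSP = 74°  [cyclic PELS, opposite ∠E+∠S]
2. ∠ELP = 17°  [△PEL]
3. ∠LPS = 61°  [△PLS]
4. ∠ESP = 17°  [same arc PE]
5. ∠PFS = 102°  [△PFS]

∠PFS = 102°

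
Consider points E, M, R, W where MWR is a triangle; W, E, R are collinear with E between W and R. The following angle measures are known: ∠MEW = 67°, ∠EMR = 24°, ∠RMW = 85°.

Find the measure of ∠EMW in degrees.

∠EMW = 61°

1. ∠MER = 113°  [linear pair at E on WR]
2. ∠ERM = 43°  [△MER]
3. ∠MRW = 43°  [E on ray RW]
4. ∠MWR = 52°  [△MWR]
5. ∠EWM = 52°  [E on ray WR]
6. ∠EMW = 61°  [△MWE]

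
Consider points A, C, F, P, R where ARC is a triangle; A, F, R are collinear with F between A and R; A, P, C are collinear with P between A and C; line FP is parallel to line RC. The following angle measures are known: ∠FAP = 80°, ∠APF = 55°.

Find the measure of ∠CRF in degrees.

∠CRF = 45°

1. ∠AFP = 45°  [△AFP]
2. ∠PFR = 135°  [linear pair at F on AR]
3. ∠CRF = 45°  [FP∥RC, co-interior at R–F]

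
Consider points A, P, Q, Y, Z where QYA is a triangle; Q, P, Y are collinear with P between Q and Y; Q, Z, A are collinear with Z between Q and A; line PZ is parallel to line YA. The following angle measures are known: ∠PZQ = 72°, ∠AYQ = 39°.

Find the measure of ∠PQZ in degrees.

1. ∠QAY = 72°  [PZ∥YA, corresponding at Z]
2. ∠AQY = 69°  [△QYA]
3. ∠PQZ = 69°  [P on QY, Z on QA]

∠PQZ = 69°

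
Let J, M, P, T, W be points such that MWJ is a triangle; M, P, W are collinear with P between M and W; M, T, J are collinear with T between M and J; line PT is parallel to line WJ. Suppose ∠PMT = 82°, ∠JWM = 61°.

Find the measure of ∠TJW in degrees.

∠TJW = 37°

1. ∠JMW = 82°  [P on MW, T on MJ]
2. ∠MJW = 37°  [△MWJ]
3. ∠TJW = 37°  [T on ray JM]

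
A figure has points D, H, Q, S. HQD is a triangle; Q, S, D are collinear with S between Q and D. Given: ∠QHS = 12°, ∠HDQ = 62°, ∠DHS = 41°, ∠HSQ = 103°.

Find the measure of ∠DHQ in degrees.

1. ∠HQS = 65°  [△HQS]
2. ∠DQH = 65°  [S on ray QD]
3. ∠DHQ = 53°  [△HQD]

∠DHQ = 53°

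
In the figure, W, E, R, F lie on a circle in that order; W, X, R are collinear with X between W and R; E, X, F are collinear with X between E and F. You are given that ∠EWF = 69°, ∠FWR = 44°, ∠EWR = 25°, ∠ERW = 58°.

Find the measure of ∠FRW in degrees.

∠FRW = 53°

1. ∠REW = 97°  [△WER]
2. ∠RFW = 83°  [cyclic WERF, opposite ∠E+∠F]
3. ∠FRW = 53°  [△WRF]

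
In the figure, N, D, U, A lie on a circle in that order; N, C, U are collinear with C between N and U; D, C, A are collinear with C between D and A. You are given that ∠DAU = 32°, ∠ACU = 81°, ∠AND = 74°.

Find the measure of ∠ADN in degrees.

1. ∠DNU = 32°  [same arc DU]
2. ∠DCN = 81°  [vertical angles at C]
3. ∠ADN = 67°  [△NCD]

∠ADN = 67°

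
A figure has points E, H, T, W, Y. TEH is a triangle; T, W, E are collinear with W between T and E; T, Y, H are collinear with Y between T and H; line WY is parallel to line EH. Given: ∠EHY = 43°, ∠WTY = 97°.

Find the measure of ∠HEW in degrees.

1. ∠EHT = 43°  [Y on ray HT]
2. ∠ETH = 97°  [W on TE, Y on TH]
3. ∠HET = 40°  [△TEH]
4. ∠HEW = 40°  [W on ray ET]

∠HEW = 40°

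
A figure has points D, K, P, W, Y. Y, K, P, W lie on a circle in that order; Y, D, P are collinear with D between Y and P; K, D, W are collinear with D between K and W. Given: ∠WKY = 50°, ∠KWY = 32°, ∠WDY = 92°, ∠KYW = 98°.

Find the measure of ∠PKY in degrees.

1. ∠WPY = 50°  [same arc YW]
2. ∠PYW = 56°  [△YDW]
3. ∠PWY = 74°  [△YPW]
4. ∠PKY = 106°  [cyclic YKPW, opposite ∠K+∠W]

∠PKY = 106°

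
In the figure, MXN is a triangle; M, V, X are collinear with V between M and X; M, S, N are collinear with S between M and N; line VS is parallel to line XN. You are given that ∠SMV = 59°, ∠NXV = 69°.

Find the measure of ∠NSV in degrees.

1. ∠NMX = 59°  [V on MX, S on MN]
2. ∠MXN = 69°  [V on ray XM]
3. ∠MNX = 52°  [△MXN]
4. ∠MSV = 52°  [VS∥XN, corresponding at S]
5. ∠NSV = 128°  [linear pair at S on MN]

∠NSV = 128°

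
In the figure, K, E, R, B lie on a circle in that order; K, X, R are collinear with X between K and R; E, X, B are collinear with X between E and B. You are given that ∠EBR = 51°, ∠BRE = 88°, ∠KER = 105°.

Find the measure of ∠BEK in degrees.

1. ∠BER = 41°  [△ERB]
2. ∠KBR = 75°  [cyclic KERB, opposite ∠E+∠B]
3. ∠BKR = 41°  [same arc RB]
4. ∠BRK = 64°  [△KRB]
5. ∠BEK = 64°  [same arc KB]

∠BEK = 64°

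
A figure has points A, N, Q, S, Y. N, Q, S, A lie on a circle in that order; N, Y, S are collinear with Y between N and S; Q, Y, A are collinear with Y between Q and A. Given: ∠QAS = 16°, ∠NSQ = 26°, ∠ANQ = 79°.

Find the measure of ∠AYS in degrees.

1. ∠QNS = 16°  [same arc QS]
2. ∠NAQ = 26°  [same arc NQ]
3. ∠AQN = 75°  [△NQA]
4. ∠NYQ = 89°  [△NYQ]
5. ∠AYS = 89°  [vertical angles at Y]

∠AYS = 89°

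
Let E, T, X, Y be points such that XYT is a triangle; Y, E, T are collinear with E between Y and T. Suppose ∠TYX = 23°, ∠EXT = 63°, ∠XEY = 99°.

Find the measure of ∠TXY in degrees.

∠TXY = 121°

1. ∠TEX = 81°  [linear pair at E on YT]
2. ∠ETX = 36°  [△XET]
3. ∠XTY = 36°  [E on ray TY]
4. ∠TXY = 121°  [△XYT]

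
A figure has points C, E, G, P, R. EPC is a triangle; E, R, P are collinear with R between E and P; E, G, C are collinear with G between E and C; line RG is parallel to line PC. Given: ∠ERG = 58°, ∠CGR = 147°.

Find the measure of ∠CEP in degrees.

∠CEP = 89°

1. ∠EGR = 33°  [linear pair at G on EC]
2. ∠GER = 89°  [△ERG]
3. ∠CEP = 89°  [R on EP, G on EC]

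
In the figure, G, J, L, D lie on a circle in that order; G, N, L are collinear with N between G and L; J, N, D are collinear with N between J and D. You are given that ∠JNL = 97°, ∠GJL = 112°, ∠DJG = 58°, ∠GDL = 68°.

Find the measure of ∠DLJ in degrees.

1. ∠DNG = 97°  [vertical angles at N]
2. ∠DLG = 58°  [same arc GD]
3. ∠DGL = 54°  [△GLD]
4. ∠DNL = 83°  [linear pair at N on GL]
5. ∠JDL = 39°  [△LND]
6. ∠DJL = 54°  [same arc LD]
7. ∠DLJ = 87°  [△JLD]

∠DLJ = 87°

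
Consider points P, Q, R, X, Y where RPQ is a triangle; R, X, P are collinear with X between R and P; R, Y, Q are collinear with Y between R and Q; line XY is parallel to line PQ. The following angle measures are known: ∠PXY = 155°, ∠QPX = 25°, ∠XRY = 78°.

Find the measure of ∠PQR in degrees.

1. ∠QPR = 25°  [X on ray PR]
2. ∠PRQ = 78°  [X on RP, Y on RQ]
3. ∠PQR = 77°  [△RPQ]

∠PQR = 77°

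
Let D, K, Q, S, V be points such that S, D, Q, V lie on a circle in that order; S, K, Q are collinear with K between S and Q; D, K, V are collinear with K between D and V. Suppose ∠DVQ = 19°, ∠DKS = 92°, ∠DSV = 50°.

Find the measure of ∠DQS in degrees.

∠DQS = 61°

1. ∠DSQ = 19°  [same arc DQ]
2. ∠SDV = 69°  [△SKD]
3. ∠DVS = 61°  [△SDV]
4. ∠DQS = 61°  [same arc SD]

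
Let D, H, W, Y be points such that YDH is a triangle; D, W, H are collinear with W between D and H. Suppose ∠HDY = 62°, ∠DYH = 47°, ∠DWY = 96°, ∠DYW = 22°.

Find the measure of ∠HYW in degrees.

1. ∠DHY = 71°  [△YDH]
2. ∠HWY = 84°  [linear pair at W on DH]
3. ∠WHY = 71°  [W on ray HD]
4. ∠HYW = 25°  [△YWH]

∠HYW = 25°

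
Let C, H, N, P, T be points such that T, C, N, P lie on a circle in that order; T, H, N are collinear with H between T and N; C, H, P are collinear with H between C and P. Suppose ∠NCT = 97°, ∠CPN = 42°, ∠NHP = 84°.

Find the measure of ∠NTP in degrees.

1. ∠NPT = 83°  [cyclic TCNP, opposite ∠C+∠P]
2. ∠PNT = 54°  [△NHP]
3. ∠NTP = 43°  [△TNP]

∠NTP = 43°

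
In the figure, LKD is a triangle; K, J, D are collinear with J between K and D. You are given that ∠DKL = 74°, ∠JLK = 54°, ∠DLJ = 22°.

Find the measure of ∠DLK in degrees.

∠DLK = 76°

1. ∠JKL = 74°  [J on ray KD]
2. ∠KJL = 52°  [△LKJ]
3. ∠DJL = 128°  [linear pair at J on KD]
4. ∠JDL = 30°  [△LJD]
5. ∠KDL = 30°  [J on ray DK]
6. ∠DLK = 76°  [△LKD]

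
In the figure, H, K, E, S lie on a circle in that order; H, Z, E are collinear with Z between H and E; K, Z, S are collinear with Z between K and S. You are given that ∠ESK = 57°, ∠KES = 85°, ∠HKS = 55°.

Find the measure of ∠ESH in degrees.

1. ∠EKS = 38°  [△KES]
2. ∠HES = 55°  [same arc HS]
3. ∠EHS = 38°  [same arc ES]
4. ∠ESH = 87°  [△HES]

∠ESH = 87°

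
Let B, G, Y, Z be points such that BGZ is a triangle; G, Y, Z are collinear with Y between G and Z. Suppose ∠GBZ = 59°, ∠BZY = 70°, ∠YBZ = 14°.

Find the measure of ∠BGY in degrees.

∠BGY = 51°

1. ∠BZG = 70°  [Y on ray ZG]
2. ∠BGZ = 51°  [△BGZ]
3. ∠BGY = 51°  [Y on ray GZ]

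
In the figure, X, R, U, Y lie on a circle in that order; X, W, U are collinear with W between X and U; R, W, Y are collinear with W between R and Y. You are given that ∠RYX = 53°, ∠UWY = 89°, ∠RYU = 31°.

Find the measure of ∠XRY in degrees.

1. ∠RWX = 89°  [vertical angles at W]
2. ∠RXU = 31°  [same arc RU]
3. ∠XRY = 60°  [△XWR]

∠XRY = 60°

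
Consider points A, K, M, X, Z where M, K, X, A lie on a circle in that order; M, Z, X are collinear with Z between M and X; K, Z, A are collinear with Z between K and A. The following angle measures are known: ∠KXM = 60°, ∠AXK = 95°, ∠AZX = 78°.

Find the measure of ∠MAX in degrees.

1. ∠KAM = 60°  [same arc MK]
2. ∠AMK = 85°  [cyclic MKXA, opposite ∠M+∠X]
3. ∠AZM = 102°  [linear pair at Z on MX]
4. ∠AKM = 35°  [△MKA]
5. ∠AMX = 18°  [△MZA]
6. ∠AXM = 35°  [same arc MA]
7. ∠MAX = 127°  [△MXA]

∠MAX = 127°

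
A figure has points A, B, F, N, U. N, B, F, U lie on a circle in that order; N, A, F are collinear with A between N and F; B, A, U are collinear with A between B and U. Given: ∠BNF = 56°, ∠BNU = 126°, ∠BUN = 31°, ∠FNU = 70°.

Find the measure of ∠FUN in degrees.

1. ∠NBU = 23°  [△NBU]
2. ∠NFU = 23°  [same arc NU]
3. ∠FUN = 87°  [△NFU]

∠FUN = 87°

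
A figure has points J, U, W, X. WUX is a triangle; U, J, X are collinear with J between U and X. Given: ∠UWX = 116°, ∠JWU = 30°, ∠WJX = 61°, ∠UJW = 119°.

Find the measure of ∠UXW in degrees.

∠UXW = 33°

1. ∠JUW = 31°  [△WUJ]
2. ∠WUX = 31°  [J on ray UX]
3. ∠UXW = 33°  [△WUX]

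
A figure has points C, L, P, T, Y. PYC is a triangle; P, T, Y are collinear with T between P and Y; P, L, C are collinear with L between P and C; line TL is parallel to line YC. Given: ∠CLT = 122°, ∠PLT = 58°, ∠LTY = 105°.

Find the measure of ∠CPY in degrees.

1. ∠LTP = 75°  [linear pair at T on PY]
2. ∠LPT = 47°  [△PTL]
3. ∠CPY = 47°  [T on PY, L on PC]

∠CPY = 47°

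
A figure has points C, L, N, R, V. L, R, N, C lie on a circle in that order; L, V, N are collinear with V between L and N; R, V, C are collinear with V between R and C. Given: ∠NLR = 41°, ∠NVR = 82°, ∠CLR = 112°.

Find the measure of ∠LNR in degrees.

∠LNR = 27°

1. ∠NCR = 41°  [same arc RN]
2. ∠CNR = 68°  [cyclic LRNC, opposite ∠L+∠N]
3. ∠CRN = 71°  [△RNC]
4. ∠LNR = 27°  [△RVN]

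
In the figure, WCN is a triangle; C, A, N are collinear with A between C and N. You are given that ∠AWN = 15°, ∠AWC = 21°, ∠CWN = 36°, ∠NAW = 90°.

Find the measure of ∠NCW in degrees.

∠NCW = 69°

1. ∠ANW = 75°  [△WAN]
2. ∠CNW = 75°  [A on ray NC]
3. ∠NCW = 69°  [△WCN]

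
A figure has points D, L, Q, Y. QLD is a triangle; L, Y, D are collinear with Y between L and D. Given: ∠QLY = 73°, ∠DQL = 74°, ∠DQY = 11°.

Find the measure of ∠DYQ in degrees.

1. ∠DLQ = 73°  [Y on ray LD]
2. ∠LDQ = 33°  [△QLD]
3. ∠QDY = 33°  [Y on ray DL]
4. ∠DYQ = 136°  [△QYD]

∠DYQ = 136°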